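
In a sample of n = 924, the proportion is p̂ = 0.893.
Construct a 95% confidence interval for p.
(0.873, 0.913)

Proportion CI:
SE = √(p̂(1-p̂)/n) = √(0.893 · 0.107 / 924) = 0.01017

z* = 1.960
Margin = z* · SE = 1.960 · 0.01017 = 0.0199

CI: 0.893 ± 0.0199 = (0.873, 0.913)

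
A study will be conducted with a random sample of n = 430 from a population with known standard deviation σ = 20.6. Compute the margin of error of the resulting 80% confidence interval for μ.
Margin of error = 1.27

Margin of error = z* · σ/√n
= 1.282 · 20.6/√430
= 1.282 · 20.6/20.7364
= 1.27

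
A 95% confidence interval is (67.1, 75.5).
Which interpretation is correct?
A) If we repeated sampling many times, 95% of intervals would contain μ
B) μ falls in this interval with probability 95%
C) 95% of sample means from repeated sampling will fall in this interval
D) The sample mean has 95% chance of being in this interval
A

A) Correct — this is the frequentist long-run coverage interpretation.
B) Wrong — μ is fixed; the randomness lives in the interval, not in μ.
C) Wrong — coverage applies to intervals containing μ, not to future x̄ values.
D) Wrong — x̄ is observed and sits in the interval by construction.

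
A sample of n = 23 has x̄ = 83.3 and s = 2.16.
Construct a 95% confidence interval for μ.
(82.37, 84.23)

t-interval (σ unknown):
df = n - 1 = 22
t* = 2.074 for 95% confidence

Margin of error = t* · s/√n = 2.074 · 2.16/√23 = 0.93

CI: (82.37, 84.23)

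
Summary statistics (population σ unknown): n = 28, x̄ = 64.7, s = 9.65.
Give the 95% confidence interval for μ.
(60.96, 68.44)

t-interval (σ unknown):
df = n - 1 = 27
t* = 2.052 for 95% confidence

Margin of error = t* · s/√n = 2.052 · 9.65/√28 = 3.74

CI: (60.96, 68.44)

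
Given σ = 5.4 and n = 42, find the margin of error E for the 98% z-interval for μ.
Margin of error = 1.94

Margin of error = z* · σ/√n
= 2.326 · 5.4/√42
= 2.326 · 5.4/6.4807
= 1.94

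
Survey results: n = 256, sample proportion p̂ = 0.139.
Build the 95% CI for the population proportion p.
(0.097, 0.181)

Proportion CI:
SE = √(p̂(1-p̂)/n) = √(0.139 · 0.861 / 256) = 0.02162

z* = 1.960
Margin = z* · SE = 1.960 · 0.02162 = 0.0424

CI: 0.139 ± 0.0424 = (0.097, 0.181)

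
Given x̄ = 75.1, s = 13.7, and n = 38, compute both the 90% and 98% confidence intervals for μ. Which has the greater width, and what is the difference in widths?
98% CI is wider by 3.31

df = 37
90% CI: t* = 1.687, (71.35, 78.85), width = 2 · t* · s/√n = 7.50
98% CI: t* = 2.431, (69.70, 80.50), width = 2 · t* · s/√n = 10.81

The 98% CI is wider by 10.81 - 7.50 = 3.31.
Higher confidence requires a wider interval.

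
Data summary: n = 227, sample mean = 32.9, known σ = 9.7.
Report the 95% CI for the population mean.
(31.64, 34.16)

z-interval (σ known):
z* = 1.960 for 95% confidence

Margin of error = z* · σ/√n = 1.960 · 9.7/√227 = 1.26

CI: (32.9 - 1.26, 32.9 + 1.26) = (31.64, 34.16)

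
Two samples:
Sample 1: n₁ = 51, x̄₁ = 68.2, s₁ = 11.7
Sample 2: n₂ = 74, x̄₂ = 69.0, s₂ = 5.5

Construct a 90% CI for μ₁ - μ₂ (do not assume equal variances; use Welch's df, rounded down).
(-3.74, 2.14)

Difference: x̄₁ - x̄₂ = -0.80
SE = √(s₁²/n₁ + s₂²/n₂) = √(11.7²/51 + 5.5²/74) = 1.7587
df = 65.35 → 65 (Welch–Satterthwaite, rounded down)
t* = 1.669

CI: -0.80 ± 1.669 · 1.7587 = -0.80 ± 2.94 = (-3.74, 2.14)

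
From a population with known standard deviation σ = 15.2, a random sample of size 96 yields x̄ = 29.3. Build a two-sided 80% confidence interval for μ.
(27.31, 31.29)

z-interval (σ known):
z* = 1.282 for 80% confidence

Margin of error = z* · σ/√n = 1.282 · 15.2/√96 = 1.99

CI: (29.3 - 1.99, 29.3 + 1.99) = (27.31, 31.29)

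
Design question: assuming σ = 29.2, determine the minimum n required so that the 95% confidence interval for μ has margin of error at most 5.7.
n ≥ 101

For margin E ≤ 5.7:
n ≥ (z* · σ / E)²
n ≥ (1.960 · 29.2 / 5.7)²
n ≥ 100.82

Minimum n = 101 (rounding up)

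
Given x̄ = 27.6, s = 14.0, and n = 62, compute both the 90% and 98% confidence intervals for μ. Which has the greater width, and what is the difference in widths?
98% CI is wider by 2.56

df = 61
90% CI: t* = 1.670, (24.63, 30.57), width = 2 · t* · s/√n = 5.94
98% CI: t* = 2.389, (23.35, 31.85), width = 2 · t* · s/√n = 8.50

The 98% CI is wider by 8.50 - 5.94 = 2.56.
Higher confidence requires a wider interval.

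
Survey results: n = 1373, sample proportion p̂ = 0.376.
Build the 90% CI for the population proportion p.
(0.354, 0.398)

Proportion CI:
SE = √(p̂(1-p̂)/n) = √(0.376 · 0.624 / 1373) = 0.01307

z* = 1.645
Margin = z* · SE = 1.645 · 0.01307 = 0.0215

CI: 0.376 ± 0.0215 = (0.354, 0.398)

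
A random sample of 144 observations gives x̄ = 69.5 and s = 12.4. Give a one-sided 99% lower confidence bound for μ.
μ ≥ 67.07

Lower bound (one-sided):
t* = 2.353 (one-sided for 99%)
Lower bound = x̄ - t* · s/√n = 69.5 - 2.353 · 12.4/√144 = 67.07

We are 99% confident that μ ≥ 67.07.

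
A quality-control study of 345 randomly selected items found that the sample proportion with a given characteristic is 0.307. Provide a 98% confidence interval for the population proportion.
(0.249, 0.365)

Proportion CI:
SE = √(p̂(1-p̂)/n) = √(0.307 · 0.693 / 345) = 0.02483

z* = 2.326
Margin = z* · SE = 2.326 · 0.02483 = 0.0578

CI: 0.307 ± 0.0578 = (0.249, 0.365)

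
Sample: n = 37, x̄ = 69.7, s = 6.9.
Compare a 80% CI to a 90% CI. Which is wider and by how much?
90% CI is wider by 0.87

df = 36
80% CI: t* = 1.306, (68.22, 71.18), width = 2 · t* · s/√n = 2.96
90% CI: t* = 1.688, (67.79, 71.61), width = 2 · t* · s/√n = 3.83

The 90% CI is wider by 3.83 - 2.96 = 0.87.
Higher confidence requires a wider interval.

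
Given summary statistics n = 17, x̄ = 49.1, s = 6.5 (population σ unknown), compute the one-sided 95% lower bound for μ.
μ ≥ 46.35

Lower bound (one-sided):
t* = 1.746 (one-sided for 95%)
Lower bound = x̄ - t* · s/√n = 49.1 - 1.746 · 6.5/√17 = 46.35

We are 95% confident that μ ≥ 46.35.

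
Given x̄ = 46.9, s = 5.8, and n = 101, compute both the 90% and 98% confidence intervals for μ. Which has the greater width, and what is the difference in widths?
98% CI is wider by 0.81

df = 100
90% CI: t* = 1.660, (45.94, 47.86), width = 2 · t* · s/√n = 1.92
98% CI: t* = 2.364, (45.54, 48.26), width = 2 · t* · s/√n = 2.73

The 98% CI is wider by 2.73 - 1.92 = 0.81.
Higher confidence requires a wider interval.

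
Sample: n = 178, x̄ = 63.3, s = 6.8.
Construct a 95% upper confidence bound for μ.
μ ≤ 64.14

Upper bound (one-sided):
t* = 1.654 (one-sided for 95%)
Upper bound = x̄ + t* · s/√n = 63.3 + 1.654 · 6.8/√178 = 64.14

We are 95% confident that μ ≤ 64.14.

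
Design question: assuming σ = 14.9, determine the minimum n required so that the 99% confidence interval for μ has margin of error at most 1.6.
n ≥ 576

For margin E ≤ 1.6:
n ≥ (z* · σ / E)²
n ≥ (2.576 · 14.9 / 1.6)²
n ≥ 575.47

Minimum n = 576 (rounding up)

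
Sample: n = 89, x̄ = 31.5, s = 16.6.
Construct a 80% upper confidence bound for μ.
μ ≤ 32.99

Upper bound (one-sided):
t* = 0.846 (one-sided for 80%)
Upper bound = x̄ + t* · s/√n = 31.5 + 0.846 · 16.6/√89 = 32.99

We are 80% confident that μ ≤ 32.99.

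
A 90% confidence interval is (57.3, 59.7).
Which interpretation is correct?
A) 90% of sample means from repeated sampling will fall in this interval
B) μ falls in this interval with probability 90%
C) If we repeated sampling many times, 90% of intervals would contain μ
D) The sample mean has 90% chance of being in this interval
C

A) Wrong — coverage applies to intervals containing μ, not to future x̄ values.
B) Wrong — μ is fixed; the randomness lives in the interval, not in μ.
C) Correct — this is the frequentist long-run coverage interpretation.
D) Wrong — x̄ is observed and sits in the interval by construction.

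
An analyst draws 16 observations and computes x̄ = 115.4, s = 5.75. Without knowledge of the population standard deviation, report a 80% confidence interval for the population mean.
(113.47, 117.33)

t-interval (σ unknown):
df = n - 1 = 15
t* = 1.341 for 80% confidence

Margin of error = t* · s/√n = 1.341 · 5.75/√16 = 1.93

CI: (113.47, 117.33)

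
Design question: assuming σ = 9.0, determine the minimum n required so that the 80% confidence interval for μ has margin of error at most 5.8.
n ≥ 4

For margin E ≤ 5.8:
n ≥ (z* · σ / E)²
n ≥ (1.282 · 9.0 / 5.8)²
n ≥ 3.96

Minimum n = 4 (rounding up)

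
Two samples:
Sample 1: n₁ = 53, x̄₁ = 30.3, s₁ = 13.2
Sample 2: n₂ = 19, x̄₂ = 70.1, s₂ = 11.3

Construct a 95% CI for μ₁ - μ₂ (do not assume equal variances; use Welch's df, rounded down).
(-46.22, -33.38)

Difference: x̄₁ - x̄₂ = -39.80
SE = √(s₁²/n₁ + s₂²/n₂) = √(13.2²/53 + 11.3²/19) = 3.1636
df = 36.86 → 36 (Welch–Satterthwaite, rounded down)
t* = 2.028

CI: -39.80 ± 2.028 · 3.1636 = -39.80 ± 6.42 = (-46.22, -33.38)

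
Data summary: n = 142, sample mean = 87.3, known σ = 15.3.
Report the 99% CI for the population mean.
(83.99, 90.61)

z-interval (σ known):
z* = 2.576 for 99% confidence

Margin of error = z* · σ/√n = 2.576 · 15.3/√142 = 3.31

CI: (87.3 - 3.31, 87.3 + 3.31) = (83.99, 90.61)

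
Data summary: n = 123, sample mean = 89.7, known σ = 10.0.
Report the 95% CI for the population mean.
(87.93, 91.47)

z-interval (σ known):
z* = 1.960 for 95% confidence

Margin of error = z* · σ/√n = 1.960 · 10.0/√123 = 1.77

CI: (89.7 - 1.77, 89.7 + 1.77) = (87.93, 91.47)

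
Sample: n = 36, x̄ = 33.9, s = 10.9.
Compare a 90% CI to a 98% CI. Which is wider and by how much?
98% CI is wider by 2.72

df = 35
90% CI: t* = 1.690, (30.83, 36.97), width = 2 · t* · s/√n = 6.14
98% CI: t* = 2.438, (29.47, 38.33), width = 2 · t* · s/√n = 8.86

The 98% CI is wider by 8.86 - 6.14 = 2.72.
Higher confidence requires a wider interval.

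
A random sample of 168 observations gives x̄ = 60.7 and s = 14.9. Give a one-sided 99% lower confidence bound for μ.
μ ≥ 58.00

Lower bound (one-sided):
t* = 2.349 (one-sided for 99%)
Lower bound = x̄ - t* · s/√n = 60.7 - 2.349 · 14.9/√168 = 58.00

We are 99% confident that μ ≥ 58.00.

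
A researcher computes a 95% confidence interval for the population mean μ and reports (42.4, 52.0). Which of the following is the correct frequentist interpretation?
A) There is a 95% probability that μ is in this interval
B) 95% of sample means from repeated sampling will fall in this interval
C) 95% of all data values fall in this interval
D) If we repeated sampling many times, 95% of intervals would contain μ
D

A) Wrong — μ is fixed; the randomness lives in the interval, not in μ.
B) Wrong — coverage applies to intervals containing μ, not to future x̄ values.
C) Wrong — a CI is about the parameter μ, not individual data values.
D) Correct — this is the frequentist long-run coverage interpretation.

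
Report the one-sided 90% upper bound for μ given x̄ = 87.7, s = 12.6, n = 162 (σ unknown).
μ ≤ 88.97

Upper bound (one-sided):
t* = 1.287 (one-sided for 90%)
Upper bound = x̄ + t* · s/√n = 87.7 + 1.287 · 12.6/√162 = 88.97

We are 90% confident that μ ≤ 88.97.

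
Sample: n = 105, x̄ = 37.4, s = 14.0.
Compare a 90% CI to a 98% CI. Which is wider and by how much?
98% CI is wider by 1.92

df = 104
90% CI: t* = 1.660, (35.13, 39.67), width = 2 · t* · s/√n = 4.54
98% CI: t* = 2.363, (34.17, 40.63), width = 2 · t* · s/√n = 6.46

The 98% CI is wider by 6.46 - 4.54 = 1.92.
Higher confidence requires a wider interval.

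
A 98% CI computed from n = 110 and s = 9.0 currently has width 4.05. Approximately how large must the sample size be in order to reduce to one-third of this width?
n ≈ 990

CI width ∝ 1/√n
To reduce width by factor 3, need √n to grow by 3 → need 3² = 9 times as many samples.

Current: n = 110, width = 4.05
New: n = 990, width ≈ 1.33

Width reduced by factor of 4.05/1.33 = 3.05.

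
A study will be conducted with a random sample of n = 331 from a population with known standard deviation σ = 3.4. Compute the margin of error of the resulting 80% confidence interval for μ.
Margin of error = 0.24

Margin of error = z* · σ/√n
= 1.282 · 3.4/√331
= 1.282 · 3.4/18.1934
= 0.24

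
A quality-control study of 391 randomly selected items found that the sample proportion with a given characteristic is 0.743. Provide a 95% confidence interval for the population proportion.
(0.700, 0.786)

Proportion CI:
SE = √(p̂(1-p̂)/n) = √(0.743 · 0.257 / 391) = 0.02210

z* = 1.960
Margin = z* · SE = 1.960 · 0.02210 = 0.0433

CI: 0.743 ± 0.0433 = (0.700, 0.786)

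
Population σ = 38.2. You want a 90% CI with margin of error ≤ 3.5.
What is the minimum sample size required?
n ≥ 323

For margin E ≤ 3.5:
n ≥ (z* · σ / E)²
n ≥ (1.645 · 38.2 / 3.5)²
n ≥ 322.35

Minimum n = 323 (rounding up)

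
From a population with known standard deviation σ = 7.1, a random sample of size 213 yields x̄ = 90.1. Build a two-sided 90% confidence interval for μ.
(89.30, 90.90)

z-interval (σ known):
z* = 1.645 for 90% confidence

Margin of error = z* · σ/√n = 1.645 · 7.1/√213 = 0.80

CI: (90.1 - 0.80, 90.1 + 0.80) = (89.30, 90.90)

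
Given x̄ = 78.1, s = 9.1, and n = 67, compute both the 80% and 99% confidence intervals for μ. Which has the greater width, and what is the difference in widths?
99% CI is wider by 3.02

df = 66
80% CI: t* = 1.295, (76.66, 79.54), width = 2 · t* · s/√n = 2.88
99% CI: t* = 2.652, (75.15, 81.05), width = 2 · t* · s/√n = 5.90

The 99% CI is wider by 5.90 - 2.88 = 3.02.
Higher confidence requires a wider interval.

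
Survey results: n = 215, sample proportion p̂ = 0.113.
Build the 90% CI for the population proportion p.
(0.077, 0.149)

Proportion CI:
SE = √(p̂(1-p̂)/n) = √(0.113 · 0.887 / 215) = 0.02159

z* = 1.645
Margin = z* · SE = 1.645 · 0.02159 = 0.0355

CI: 0.113 ± 0.0355 = (0.077, 0.149)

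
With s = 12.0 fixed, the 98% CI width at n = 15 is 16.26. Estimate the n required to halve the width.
n ≈ 60

CI width ∝ 1/√n
To reduce width by factor 2, need √n to grow by 2 → need 2² = 4 times as many samples.

Current: n = 15, width = 16.26
New: n = 60, width ≈ 7.41

Width reduced by factor of 16.26/7.41 = 2.19.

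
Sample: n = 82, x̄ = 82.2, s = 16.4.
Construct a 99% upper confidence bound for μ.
μ ≤ 86.50

Upper bound (one-sided):
t* = 2.373 (one-sided for 99%)
Upper bound = x̄ + t* · s/√n = 82.2 + 2.373 · 16.4/√82 = 86.50

We are 99% confident that μ ≤ 86.50.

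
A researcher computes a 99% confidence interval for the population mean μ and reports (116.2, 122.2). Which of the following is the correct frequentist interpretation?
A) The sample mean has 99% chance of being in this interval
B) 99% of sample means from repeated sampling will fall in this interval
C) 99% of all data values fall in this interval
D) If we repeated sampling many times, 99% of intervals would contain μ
D

A) Wrong — x̄ is observed and sits in the interval by construction.
B) Wrong — coverage applies to intervals containing μ, not to future x̄ values.
C) Wrong — a CI is about the parameter μ, not individual data values.
D) Correct — this is the frequentist long-run coverage interpretation.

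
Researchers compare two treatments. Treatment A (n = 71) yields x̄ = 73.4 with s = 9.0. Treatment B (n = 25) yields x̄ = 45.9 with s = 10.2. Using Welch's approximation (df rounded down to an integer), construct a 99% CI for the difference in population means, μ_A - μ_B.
(21.25, 33.75)

Difference: x̄₁ - x̄₂ = 27.50
SE = √(s₁²/n₁ + s₂²/n₂) = √(9.0²/71 + 10.2²/25) = 2.3027
df = 37.98 → 37 (Welch–Satterthwaite, rounded down)
t* = 2.715

CI: 27.50 ± 2.715 · 2.3027 = 27.50 ± 6.25 = (21.25, 33.75)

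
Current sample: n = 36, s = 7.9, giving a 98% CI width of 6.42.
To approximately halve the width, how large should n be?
n ≈ 144

CI width ∝ 1/√n
To reduce width by factor 2, need √n to grow by 2 → need 2² = 4 times as many samples.

Current: n = 36, width = 6.42
New: n = 144, width ≈ 3.10

Width reduced by factor of 6.42/3.10 = 2.07.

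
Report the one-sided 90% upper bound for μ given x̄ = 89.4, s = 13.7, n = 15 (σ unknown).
μ ≤ 94.16

Upper bound (one-sided):
t* = 1.345 (one-sided for 90%)
Upper bound = x̄ + t* · s/√n = 89.4 + 1.345 · 13.7/√15 = 94.16

We are 90% confident that μ ≤ 94.16.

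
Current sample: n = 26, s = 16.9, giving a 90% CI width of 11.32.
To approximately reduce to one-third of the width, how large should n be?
n ≈ 234

CI width ∝ 1/√n
To reduce width by factor 3, need √n to grow by 3 → need 3² = 9 times as many samples.

Current: n = 26, width = 11.32
New: n = 234, width ≈ 3.65

Width reduced by factor of 11.32/3.65 = 3.10.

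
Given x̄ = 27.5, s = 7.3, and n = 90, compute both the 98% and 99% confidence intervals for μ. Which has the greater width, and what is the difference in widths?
99% CI is wider by 0.40

df = 89
98% CI: t* = 2.369, (25.68, 29.32), width = 2 · t* · s/√n = 3.65
99% CI: t* = 2.632, (25.47, 29.53), width = 2 · t* · s/√n = 4.05

The 99% CI is wider by 4.05 - 3.65 = 0.40.
Higher confidence requires a wider interval.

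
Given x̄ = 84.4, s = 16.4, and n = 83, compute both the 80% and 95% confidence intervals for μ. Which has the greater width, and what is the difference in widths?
95% CI is wider by 2.51

df = 82
80% CI: t* = 1.292, (82.07, 86.73), width = 2 · t* · s/√n = 4.65
95% CI: t* = 1.989, (80.82, 87.98), width = 2 · t* · s/√n = 7.16

The 95% CI is wider by 7.16 - 4.65 = 2.51.
Higher confidence requires a wider interval.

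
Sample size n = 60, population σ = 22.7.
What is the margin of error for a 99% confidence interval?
Margin of error = 7.55

Margin of error = z* · σ/√n
= 2.576 · 22.7/√60
= 2.576 · 22.7/7.7460
= 7.55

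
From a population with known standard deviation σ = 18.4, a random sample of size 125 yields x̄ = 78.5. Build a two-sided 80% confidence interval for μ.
(76.39, 80.61)

z-interval (σ known):
z* = 1.282 for 80% confidence

Margin of error = z* · σ/√n = 1.282 · 18.4/√125 = 2.11

CI: (78.5 - 2.11, 78.5 + 2.11) = (76.39, 80.61)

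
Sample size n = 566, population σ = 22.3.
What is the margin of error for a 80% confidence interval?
Margin of error = 1.20

Margin of error = z* · σ/√n
= 1.282 · 22.3/√566
= 1.282 · 22.3/23.7908
= 1.20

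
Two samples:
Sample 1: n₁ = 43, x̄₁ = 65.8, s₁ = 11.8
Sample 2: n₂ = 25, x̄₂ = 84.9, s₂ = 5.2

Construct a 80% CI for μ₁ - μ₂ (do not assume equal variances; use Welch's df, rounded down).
(-21.79, -16.41)

Difference: x̄₁ - x̄₂ = -19.10
SE = √(s₁²/n₁ + s₂²/n₂) = √(11.8²/43 + 5.2²/25) = 2.0784
df = 62.53 → 62 (Welch–Satterthwaite, rounded down)
t* = 1.295

CI: -19.10 ± 1.295 · 2.0784 = -19.10 ± 2.69 = (-21.79, -16.41)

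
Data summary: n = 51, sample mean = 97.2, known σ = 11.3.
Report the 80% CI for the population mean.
(95.17, 99.23)

z-interval (σ known):
z* = 1.282 for 80% confidence

Margin of error = z* · σ/√n = 1.282 · 11.3/√51 = 2.03

CI: (97.2 - 2.03, 97.2 + 2.03) = (95.17, 99.23)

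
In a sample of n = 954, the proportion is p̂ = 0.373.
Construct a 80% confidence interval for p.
(0.353, 0.393)

Proportion CI:
SE = √(p̂(1-p̂)/n) = √(0.373 · 0.627 / 954) = 0.01566

z* = 1.282
Margin = z* · SE = 1.282 · 0.01566 = 0.0201

CI: 0.373 ± 0.0201 = (0.353, 0.393)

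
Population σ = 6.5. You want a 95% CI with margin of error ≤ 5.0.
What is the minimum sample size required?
n ≥ 7

For margin E ≤ 5.0:
n ≥ (z* · σ / E)²
n ≥ (1.960 · 6.5 / 5.0)²
n ≥ 6.49

Minimum n = 7 (rounding up)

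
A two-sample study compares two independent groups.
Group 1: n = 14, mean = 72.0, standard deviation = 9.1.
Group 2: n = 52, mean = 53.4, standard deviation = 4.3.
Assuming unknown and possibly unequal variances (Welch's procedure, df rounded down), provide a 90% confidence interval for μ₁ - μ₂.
(14.19, 23.01)

Difference: x̄₁ - x̄₂ = 18.60
SE = √(s₁²/n₁ + s₂²/n₂) = √(9.1²/14 + 4.3²/52) = 2.5041
df = 14.60 → 14 (Welch–Satterthwaite, rounded down)
t* = 1.761

CI: 18.60 ± 1.761 · 2.5041 = 18.60 ± 4.41 = (14.19, 23.01)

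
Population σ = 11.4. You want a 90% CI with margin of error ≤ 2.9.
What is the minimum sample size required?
n ≥ 42

For margin E ≤ 2.9:
n ≥ (z* · σ / E)²
n ≥ (1.645 · 11.4 / 2.9)²
n ≥ 41.82

Minimum n = 42 (rounding up)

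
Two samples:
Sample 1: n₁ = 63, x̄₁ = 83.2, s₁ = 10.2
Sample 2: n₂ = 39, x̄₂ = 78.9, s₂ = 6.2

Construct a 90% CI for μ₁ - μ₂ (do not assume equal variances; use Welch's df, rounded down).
(1.60, 7.00)

Difference: x̄₁ - x̄₂ = 4.30
SE = √(s₁²/n₁ + s₂²/n₂) = √(10.2²/63 + 6.2²/39) = 1.6239
df = 99.98 → 99 (Welch–Satterthwaite, rounded down)
t* = 1.660

CI: 4.30 ± 1.660 · 1.6239 = 4.30 ± 2.70 = (1.60, 7.00)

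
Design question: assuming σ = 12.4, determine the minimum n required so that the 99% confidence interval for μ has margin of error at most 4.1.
n ≥ 61

For margin E ≤ 4.1:
n ≥ (z* · σ / E)²
n ≥ (2.576 · 12.4 / 4.1)²
n ≥ 60.70

Minimum n = 61 (rounding up)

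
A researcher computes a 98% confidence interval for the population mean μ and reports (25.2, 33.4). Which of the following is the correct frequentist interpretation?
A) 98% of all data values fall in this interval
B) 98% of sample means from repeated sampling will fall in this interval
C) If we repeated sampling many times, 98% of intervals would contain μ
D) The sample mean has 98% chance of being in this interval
C

A) Wrong — a CI is about the parameter μ, not individual data values.
B) Wrong — coverage applies to intervals containing μ, not to future x̄ values.
C) Correct — this is the frequentist long-run coverage interpretation.
D) Wrong — x̄ is observed and sits in the interval by construction.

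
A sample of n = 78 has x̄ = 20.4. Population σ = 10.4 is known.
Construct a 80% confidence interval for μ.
(18.89, 21.91)

z-interval (σ known):
z* = 1.282 for 80% confidence

Margin of error = z* · σ/√n = 1.282 · 10.4/√78 = 1.51

CI: (20.4 - 1.51, 20.4 + 1.51) = (18.89, 21.91)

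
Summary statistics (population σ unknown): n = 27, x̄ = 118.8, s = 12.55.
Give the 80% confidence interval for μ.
(115.62, 121.98)

t-interval (σ unknown):
df = n - 1 = 26
t* = 1.315 for 80% confidence

Margin of error = t* · s/√n = 1.315 · 12.55/√27 = 3.18

CI: (115.62, 121.98)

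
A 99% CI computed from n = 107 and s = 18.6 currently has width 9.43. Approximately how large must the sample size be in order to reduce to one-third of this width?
n ≈ 963

CI width ∝ 1/√n
To reduce width by factor 3, need √n to grow by 3 → need 3² = 9 times as many samples.

Current: n = 107, width = 9.43
New: n = 963, width ≈ 3.09

Width reduced by factor of 9.43/3.09 = 3.05.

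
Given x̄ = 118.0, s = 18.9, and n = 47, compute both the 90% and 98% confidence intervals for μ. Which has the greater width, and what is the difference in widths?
98% CI is wider by 4.03

df = 46
90% CI: t* = 1.679, (113.37, 122.63), width = 2 · t* · s/√n = 9.26
98% CI: t* = 2.410, (111.36, 124.64), width = 2 · t* · s/√n = 13.29

The 98% CI is wider by 13.29 - 9.26 = 4.03.
Higher confidence requires a wider interval.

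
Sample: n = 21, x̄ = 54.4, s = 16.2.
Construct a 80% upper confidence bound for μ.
μ ≤ 57.44

Upper bound (one-sided):
t* = 0.860 (one-sided for 80%)
Upper bound = x̄ + t* · s/√n = 54.4 + 0.860 · 16.2/√21 = 57.44

We are 80% confident that μ ≤ 57.44.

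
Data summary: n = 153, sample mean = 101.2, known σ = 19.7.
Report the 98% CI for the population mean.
(97.50, 104.90)

z-interval (σ known):
z* = 2.326 for 98% confidence

Margin of error = z* · σ/√n = 2.326 · 19.7/√153 = 3.70

CI: (101.2 - 3.70, 101.2 + 3.70) = (97.50, 104.90)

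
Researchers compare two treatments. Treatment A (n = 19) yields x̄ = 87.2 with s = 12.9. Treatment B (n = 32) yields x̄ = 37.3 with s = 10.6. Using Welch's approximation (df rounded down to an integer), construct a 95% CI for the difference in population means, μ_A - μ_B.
(42.76, 57.04)

Difference: x̄₁ - x̄₂ = 49.90
SE = √(s₁²/n₁ + s₂²/n₂) = √(12.9²/19 + 10.6²/32) = 3.5028
df = 32.31 → 32 (Welch–Satterthwaite, rounded down)
t* = 2.037

CI: 49.90 ± 2.037 · 3.5028 = 49.90 ± 7.14 = (42.76, 57.04)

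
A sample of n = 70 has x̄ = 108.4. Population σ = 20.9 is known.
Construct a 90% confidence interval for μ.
(104.29, 112.51)

z-interval (σ known):
z* = 1.645 for 90% confidence

Margin of error = z* · σ/√n = 1.645 · 20.9/√70 = 4.11

CI: (108.4 - 4.11, 108.4 + 4.11) = (104.29, 112.51)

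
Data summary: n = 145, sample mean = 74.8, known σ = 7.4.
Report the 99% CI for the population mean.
(73.22, 76.38)

z-interval (σ known):
z* = 2.576 for 99% confidence

Margin of error = z* · σ/√n = 2.576 · 7.4/√145 = 1.58

CI: (74.8 - 1.58, 74.8 + 1.58) = (73.22, 76.38)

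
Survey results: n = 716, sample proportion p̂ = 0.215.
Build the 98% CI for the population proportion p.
(0.179, 0.251)

Proportion CI:
SE = √(p̂(1-p̂)/n) = √(0.215 · 0.785 / 716) = 0.01535

z* = 2.326
Margin = z* · SE = 2.326 · 0.01535 = 0.0357

CI: 0.215 ± 0.0357 = (0.179, 0.251)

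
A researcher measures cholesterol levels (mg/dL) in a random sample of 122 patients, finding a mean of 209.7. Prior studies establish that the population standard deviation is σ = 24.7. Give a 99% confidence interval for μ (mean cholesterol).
(203.94, 215.46)

z-interval (σ known):
z* = 2.576 for 99% confidence

Margin of error = z* · σ/√n = 2.576 · 24.7/√122 = 5.76

CI: (209.7 - 5.76, 209.7 + 5.76) = (203.94, 215.46)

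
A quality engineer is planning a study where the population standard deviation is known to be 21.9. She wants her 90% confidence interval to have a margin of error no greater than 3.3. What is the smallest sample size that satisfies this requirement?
n ≥ 120

For margin E ≤ 3.3:
n ≥ (z* · σ / E)²
n ≥ (1.645 · 21.9 / 3.3)²
n ≥ 119.18

Minimum n = 120 (rounding up)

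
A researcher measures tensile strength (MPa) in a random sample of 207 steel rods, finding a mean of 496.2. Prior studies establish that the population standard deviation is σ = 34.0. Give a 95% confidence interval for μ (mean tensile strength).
(491.57, 500.83)

z-interval (σ known):
z* = 1.960 for 95% confidence

Margin of error = z* · σ/√n = 1.960 · 34.0/√207 = 4.63

CI: (496.2 - 4.63, 496.2 + 4.63) = (491.57, 500.83)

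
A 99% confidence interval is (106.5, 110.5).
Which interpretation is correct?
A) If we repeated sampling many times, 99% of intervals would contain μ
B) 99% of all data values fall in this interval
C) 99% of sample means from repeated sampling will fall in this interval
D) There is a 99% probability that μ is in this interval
A

A) Correct — this is the frequentist long-run coverage interpretation.
B) Wrong — a CI is about the parameter μ, not individual data values.
C) Wrong — coverage applies to intervals containing μ, not to future x̄ values.
D) Wrong — μ is fixed; the randomness lives in the interval, not in μ.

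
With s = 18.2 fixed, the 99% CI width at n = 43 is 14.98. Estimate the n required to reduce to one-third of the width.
n ≈ 387

CI width ∝ 1/√n
To reduce width by factor 3, need √n to grow by 3 → need 3² = 9 times as many samples.

Current: n = 43, width = 14.98
New: n = 387, width ≈ 4.79

Width reduced by factor of 14.98/4.79 = 3.13.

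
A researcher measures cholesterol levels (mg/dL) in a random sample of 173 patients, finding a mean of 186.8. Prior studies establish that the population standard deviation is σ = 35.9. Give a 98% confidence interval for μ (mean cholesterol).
(180.45, 193.15)

z-interval (σ known):
z* = 2.326 for 98% confidence

Margin of error = z* · σ/√n = 2.326 · 35.9/√173 = 6.35

CI: (186.8 - 6.35, 186.8 + 6.35) = (180.45, 193.15)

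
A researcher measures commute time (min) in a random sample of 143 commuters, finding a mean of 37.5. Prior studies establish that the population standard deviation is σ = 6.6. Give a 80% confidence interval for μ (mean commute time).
(36.79, 38.21)

z-interval (σ known):
z* = 1.282 for 80% confidence

Margin of error = z* · σ/√n = 1.282 · 6.6/√143 = 0.71

CI: (37.5 - 0.71, 37.5 + 0.71) = (36.79, 38.21)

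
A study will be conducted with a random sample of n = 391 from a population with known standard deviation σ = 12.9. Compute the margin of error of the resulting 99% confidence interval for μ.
Margin of error = 1.68

Margin of error = z* · σ/√n
= 2.576 · 12.9/√391
= 2.576 · 12.9/19.7737
= 1.68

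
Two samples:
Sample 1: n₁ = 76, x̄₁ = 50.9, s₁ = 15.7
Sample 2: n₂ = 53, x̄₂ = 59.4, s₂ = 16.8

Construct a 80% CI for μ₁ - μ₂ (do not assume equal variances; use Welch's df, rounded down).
(-12.28, -4.72)

Difference: x̄₁ - x̄₂ = -8.50
SE = √(s₁²/n₁ + s₂²/n₂) = √(15.7²/76 + 16.8²/53) = 2.9272
df = 107.09 → 107 (Welch–Satterthwaite, rounded down)
t* = 1.290

CI: -8.50 ± 1.290 · 2.9272 = -8.50 ± 3.78 = (-12.28, -4.72)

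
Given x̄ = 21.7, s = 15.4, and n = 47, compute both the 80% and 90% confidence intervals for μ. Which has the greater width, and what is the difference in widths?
90% CI is wider by 1.70

df = 46
80% CI: t* = 1.300, (18.78, 24.62), width = 2 · t* · s/√n = 5.84
90% CI: t* = 1.679, (17.93, 25.47), width = 2 · t* · s/√n = 7.54

The 90% CI is wider by 7.54 - 5.84 = 1.70.
Higher confidence requires a wider interval.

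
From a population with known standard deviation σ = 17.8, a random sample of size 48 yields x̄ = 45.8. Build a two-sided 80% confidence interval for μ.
(42.51, 49.09)

z-interval (σ known):
z* = 1.282 for 80% confidence

Margin of error = z* · σ/√n = 1.282 · 17.8/√48 = 3.29

CI: (45.8 - 3.29, 45.8 + 3.29) = (42.51, 49.09)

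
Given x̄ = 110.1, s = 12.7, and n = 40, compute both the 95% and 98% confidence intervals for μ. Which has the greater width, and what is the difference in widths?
98% CI is wider by 1.62

df = 39
95% CI: t* = 2.023, (106.04, 114.16), width = 2 · t* · s/√n = 8.12
98% CI: t* = 2.426, (105.23, 114.97), width = 2 · t* · s/√n = 9.74

The 98% CI is wider by 9.74 - 8.12 = 1.62.
Higher confidence requires a wider interval.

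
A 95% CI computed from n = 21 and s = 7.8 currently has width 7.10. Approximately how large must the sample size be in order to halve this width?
n ≈ 84

CI width ∝ 1/√n
To reduce width by factor 2, need √n to grow by 2 → need 2² = 4 times as many samples.

Current: n = 21, width = 7.10
New: n = 84, width ≈ 3.39

Width reduced by factor of 7.10/3.39 = 2.09.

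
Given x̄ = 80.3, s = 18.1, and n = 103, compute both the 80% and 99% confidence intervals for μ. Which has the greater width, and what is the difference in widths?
99% CI is wider by 4.76

df = 102
80% CI: t* = 1.290, (78.00, 82.60), width = 2 · t* · s/√n = 4.60
99% CI: t* = 2.625, (75.62, 84.98), width = 2 · t* · s/√n = 9.36

The 99% CI is wider by 9.36 - 4.60 = 4.76.
Higher confidence requires a wider interval.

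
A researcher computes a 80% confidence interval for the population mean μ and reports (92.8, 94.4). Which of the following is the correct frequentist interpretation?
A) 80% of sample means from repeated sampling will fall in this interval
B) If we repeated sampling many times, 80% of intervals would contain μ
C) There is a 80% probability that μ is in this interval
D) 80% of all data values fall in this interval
B

A) Wrong — coverage applies to intervals containing μ, not to future x̄ values.
B) Correct — this is the frequentist long-run coverage interpretation.
C) Wrong — μ is fixed; the randomness lives in the interval, not in μ.
D) Wrong — a CI is about the parameter μ, not individual data values.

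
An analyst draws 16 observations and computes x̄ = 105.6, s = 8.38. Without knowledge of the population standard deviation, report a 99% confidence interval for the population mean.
(99.43, 111.77)

t-interval (σ unknown):
df = n - 1 = 15
t* = 2.947 for 99% confidence

Margin of error = t* · s/√n = 2.947 · 8.38/√16 = 6.17

CI: (99.43, 111.77)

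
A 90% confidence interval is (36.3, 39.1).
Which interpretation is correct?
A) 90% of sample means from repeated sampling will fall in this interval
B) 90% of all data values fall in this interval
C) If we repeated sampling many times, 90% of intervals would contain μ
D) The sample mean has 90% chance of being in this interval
C

A) Wrong — coverage applies to intervals containing μ, not to future x̄ values.
B) Wrong — a CI is about the parameter μ, not individual data values.
C) Correct — this is the frequentist long-run coverage interpretation.
D) Wrong — x̄ is observed and sits in the interval by construction.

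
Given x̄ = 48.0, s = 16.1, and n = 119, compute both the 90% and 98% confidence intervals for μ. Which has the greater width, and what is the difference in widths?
98% CI is wider by 2.07

df = 118
90% CI: t* = 1.658, (45.55, 50.45), width = 2 · t* · s/√n = 4.89
98% CI: t* = 2.358, (44.52, 51.48), width = 2 · t* · s/√n = 6.96

The 98% CI is wider by 6.96 - 4.89 = 2.07.
Higher confidence requires a wider interval.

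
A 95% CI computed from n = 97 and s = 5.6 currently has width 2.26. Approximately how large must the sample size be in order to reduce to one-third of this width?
n ≈ 873

CI width ∝ 1/√n
To reduce width by factor 3, need √n to grow by 3 → need 3² = 9 times as many samples.

Current: n = 97, width = 2.26
New: n = 873, width ≈ 0.74

Width reduced by factor of 2.26/0.74 = 3.05.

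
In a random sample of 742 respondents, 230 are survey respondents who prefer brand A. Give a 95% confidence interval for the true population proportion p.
(0.277, 0.343)

Proportion CI:
p̂ = 230/742 = 0.30997
SE = √(p̂(1-p̂)/n) = √(0.30997 · 0.69003 / 742) = 0.01698

z* = 1.960
Margin = z* · SE = 1.960 · 0.01698 = 0.0333

CI: 0.30997 ± 0.0333 = (0.277, 0.343)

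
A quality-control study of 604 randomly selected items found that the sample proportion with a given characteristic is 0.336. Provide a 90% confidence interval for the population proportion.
(0.304, 0.368)

Proportion CI:
SE = √(p̂(1-p̂)/n) = √(0.336 · 0.664 / 604) = 0.01922

z* = 1.645
Margin = z* · SE = 1.645 · 0.01922 = 0.0316

CI: 0.336 ± 0.0316 = (0.304, 0.368)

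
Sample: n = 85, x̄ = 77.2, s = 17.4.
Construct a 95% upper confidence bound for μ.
μ ≤ 80.34

Upper bound (one-sided):
t* = 1.663 (one-sided for 95%)
Upper bound = x̄ + t* · s/√n = 77.2 + 1.663 · 17.4/√85 = 80.34

We are 95% confident that μ ≤ 80.34.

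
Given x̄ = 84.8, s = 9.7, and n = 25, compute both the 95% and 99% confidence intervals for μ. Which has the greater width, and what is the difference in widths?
99% CI is wider by 2.84

df = 24
95% CI: t* = 2.064, (80.80, 88.80), width = 2 · t* · s/√n = 8.01
99% CI: t* = 2.797, (79.37, 90.23), width = 2 · t* · s/√n = 10.85

The 99% CI is wider by 10.85 - 8.01 = 2.84.
Higher confidence requires a wider interval.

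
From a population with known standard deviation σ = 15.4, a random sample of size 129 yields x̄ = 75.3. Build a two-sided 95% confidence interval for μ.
(72.64, 77.96)

z-interval (σ known):
z* = 1.960 for 95% confidence

Margin of error = z* · σ/√n = 1.960 · 15.4/√129 = 2.66

CI: (75.3 - 2.66, 75.3 + 2.66) = (72.64, 77.96)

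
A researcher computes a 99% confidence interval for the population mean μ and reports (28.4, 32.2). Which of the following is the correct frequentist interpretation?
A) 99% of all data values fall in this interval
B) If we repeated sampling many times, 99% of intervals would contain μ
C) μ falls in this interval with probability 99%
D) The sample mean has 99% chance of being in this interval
B

A) Wrong — a CI is about the parameter μ, not individual data values.
B) Correct — this is the frequentist long-run coverage interpretation.
C) Wrong — μ is fixed; the randomness lives in the interval, not in μ.
D) Wrong — x̄ is observed and sits in the interval by construction.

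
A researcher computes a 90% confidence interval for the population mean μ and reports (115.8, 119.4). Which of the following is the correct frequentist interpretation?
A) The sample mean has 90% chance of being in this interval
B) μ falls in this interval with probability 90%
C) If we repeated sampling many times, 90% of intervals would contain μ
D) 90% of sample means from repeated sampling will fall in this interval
C

A) Wrong — x̄ is observed and sits in the interval by construction.
B) Wrong — μ is fixed; the randomness lives in the interval, not in μ.
C) Correct — this is the frequentist long-run coverage interpretation.
D) Wrong — coverage applies to intervals containing μ, not to future x̄ values.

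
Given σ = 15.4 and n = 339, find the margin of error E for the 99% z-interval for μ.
Margin of error = 2.15

Margin of error = z* · σ/√n
= 2.576 · 15.4/√339
= 2.576 · 15.4/18.4120
= 2.15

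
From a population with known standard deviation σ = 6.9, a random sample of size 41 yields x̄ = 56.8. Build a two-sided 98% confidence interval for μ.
(54.29, 59.31)

z-interval (σ known):
z* = 2.326 for 98% confidence

Margin of error = z* · σ/√n = 2.326 · 6.9/√41 = 2.51

CI: (56.8 - 2.51, 56.8 + 2.51) = (54.29, 59.31)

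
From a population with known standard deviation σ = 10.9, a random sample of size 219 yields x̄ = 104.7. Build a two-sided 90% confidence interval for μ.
(103.49, 105.91)

z-interval (σ known):
z* = 1.645 for 90% confidence

Margin of error = z* · σ/√n = 1.645 · 10.9/√219 = 1.21

CI: (104.7 - 1.21, 104.7 + 1.21) = (103.49, 105.91)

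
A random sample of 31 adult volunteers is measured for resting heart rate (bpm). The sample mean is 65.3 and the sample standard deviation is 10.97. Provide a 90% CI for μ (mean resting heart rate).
(61.96, 68.64)

t-interval (σ unknown):
df = n - 1 = 30
t* = 1.697 for 90% confidence

Margin of error = t* · s/√n = 1.697 · 10.97/√31 = 3.34

CI: (61.96, 68.64)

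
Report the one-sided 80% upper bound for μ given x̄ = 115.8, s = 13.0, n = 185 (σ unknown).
μ ≤ 116.61

Upper bound (one-sided):
t* = 0.844 (one-sided for 80%)
Upper bound = x̄ + t* · s/√n = 115.8 + 0.844 · 13.0/√185 = 116.61

We are 80% confident that μ ≤ 116.61.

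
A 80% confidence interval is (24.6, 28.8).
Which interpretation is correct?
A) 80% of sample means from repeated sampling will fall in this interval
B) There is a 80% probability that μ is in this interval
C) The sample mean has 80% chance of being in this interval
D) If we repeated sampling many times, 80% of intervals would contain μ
D

A) Wrong — coverage applies to intervals containing μ, not to future x̄ values.
B) Wrong — μ is fixed; the randomness lives in the interval, not in μ.
C) Wrong — x̄ is observed and sits in the interval by construction.
D) Correct — this is the frequentist long-run coverage interpretation.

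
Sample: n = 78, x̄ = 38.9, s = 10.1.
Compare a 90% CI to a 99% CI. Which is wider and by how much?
99% CI is wider by 2.23

df = 77
90% CI: t* = 1.665, (37.00, 40.80), width = 2 · t* · s/√n = 3.81
99% CI: t* = 2.641, (35.88, 41.92), width = 2 · t* · s/√n = 6.04

The 99% CI is wider by 6.04 - 3.81 = 2.23.
Higher confidence requires a wider interval.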